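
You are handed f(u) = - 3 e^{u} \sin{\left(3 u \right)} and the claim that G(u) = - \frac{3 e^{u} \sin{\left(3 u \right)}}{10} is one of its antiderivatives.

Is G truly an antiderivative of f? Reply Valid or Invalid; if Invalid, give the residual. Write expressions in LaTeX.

Invalid: d/du[G] - f = \frac{27 e^{u} \sin{\left(3 u \right)}}{10} - \frac{9 e^{u} \cos{\left(3 u \right)}}{10}, which is not 0.

d/du[G] = - \frac{3 e^{u} \sin{\left(3 u \right)}}{10} - \frac{9 e^{u} \cos{\left(3 u \right)}}{10}
d/du[G] - f(u) = \frac{27 e^{u} \sin{\left(3 u \right)}}{10} - \frac{9 e^{u} \cos{\left(3 u \right)}}{10} != 0.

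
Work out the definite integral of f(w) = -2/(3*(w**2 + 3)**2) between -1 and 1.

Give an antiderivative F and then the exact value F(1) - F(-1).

Any candidate F(w) must reproduce f(w) exactly when differentiated.
F(w) = -2*w/(18*w**2 + 54) - sqrt(3)*atan(sqrt(3)*w/3)/27 is an antiderivative of f.
Check: d/dw[-2*w/(18*w**2 + 54) - sqrt(3)*atan(sqrt(3)*w/3)/27] = -2/(3*w**4 + 18*w**2 + 27), which equals f(w).
F(1) = -sqrt(3)*pi/162 - 1/36; F(-1) = 1/36 + sqrt(3)*pi/162.
Integral = F(1) - F(-1) = -sqrt(3)*pi/81 - 1/18.

Antiderivative: F(w) = -2*w/(18*w**2 + 54) - sqrt(3)*atan(sqrt(3)*w/3)/27; value = -sqrt(3)*pi/81 - 1/18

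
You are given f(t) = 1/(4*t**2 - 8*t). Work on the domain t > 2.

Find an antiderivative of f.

The denominator factors as 4*t*(t - 2); partial fractions split f into directly integrable pieces: 1/(8*(t - 2)) - 1/(8*t).
Check: d/dt[-log(t)/8 + log(t - 2)/8] = 1/(4*t**2 - 8*t) = f(t).

An antiderivative is F(t) = -log(t)/8 + log(t - 2)/8.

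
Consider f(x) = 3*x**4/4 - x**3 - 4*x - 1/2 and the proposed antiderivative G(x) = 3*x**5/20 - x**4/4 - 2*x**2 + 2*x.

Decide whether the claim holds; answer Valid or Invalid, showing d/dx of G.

Invalid: d/dx[G] - f = 5/2, which is not 0.

d/dx[G] = 3*x**4/4 - x**3 - 4*x + 2
d/dx[G] - f(x) = 5/2 != 0.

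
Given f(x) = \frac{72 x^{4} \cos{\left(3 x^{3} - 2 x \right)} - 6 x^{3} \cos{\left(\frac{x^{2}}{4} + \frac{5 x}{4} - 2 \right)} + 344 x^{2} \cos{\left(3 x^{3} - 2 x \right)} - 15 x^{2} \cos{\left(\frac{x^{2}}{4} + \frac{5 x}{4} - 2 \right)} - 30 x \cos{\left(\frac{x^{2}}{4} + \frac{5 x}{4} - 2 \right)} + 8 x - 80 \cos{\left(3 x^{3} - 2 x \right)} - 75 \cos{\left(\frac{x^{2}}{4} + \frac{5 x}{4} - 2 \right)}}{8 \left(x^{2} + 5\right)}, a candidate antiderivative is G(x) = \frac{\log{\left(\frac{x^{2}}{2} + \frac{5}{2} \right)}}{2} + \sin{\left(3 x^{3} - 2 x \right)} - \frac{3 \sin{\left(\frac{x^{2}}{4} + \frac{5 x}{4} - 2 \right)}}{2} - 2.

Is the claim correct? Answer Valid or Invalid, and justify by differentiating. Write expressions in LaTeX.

d/dx[G] = \frac{72 x^{4} \cos{\left(3 x^{3} - 2 x \right)} - 6 x^{3} \cos{\left(\frac{x^{2}}{4} + \frac{5 x}{4} - 2 \right)} + 344 x^{2} \cos{\left(3 x^{3} - 2 x \right)} - 15 x^{2} \cos{\left(\frac{x^{2}}{4} + \frac{5 x}{4} - 2 \right)} - 30 x \cos{\left(\frac{x^{2}}{4} + \frac{5 x}{4} - 2 \right)} + 8 x - 80 \cos{\left(3 x^{3} - 2 x \right)} - 75 \cos{\left(\frac{x^{2}}{4} + \frac{5 x}{4} - 2 \right)}}{8 x^{2} + 40}
This equals f(x) exactly, so the claim holds.

Valid. The derivative of G reproduces f.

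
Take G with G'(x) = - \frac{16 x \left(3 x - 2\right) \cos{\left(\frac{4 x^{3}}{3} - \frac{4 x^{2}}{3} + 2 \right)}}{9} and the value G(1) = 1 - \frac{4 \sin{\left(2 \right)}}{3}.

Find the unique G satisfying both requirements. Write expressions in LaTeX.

G'(x) matches the chain-rule pattern g'(h)*h' with inner function h(x) = \frac{4 x^{3}}{3} - \frac{4 x^{2}}{3} + 2; substituting u = h(x) collapses the integral.
A general antiderivative is - \frac{4 \sin{\left(\frac{4 x^{3}}{3} - \frac{4 x^{2}}{3} + 2 \right)}}{3} + C.
The condition gives C = 1 - \frac{4 \sin{\left(2 \right)}}{3} - (- \frac{4 \sin{\left(2 \right)}}{3}) = 1.
So G(x) = 1 - \frac{4 \sin{\left(\frac{4 x^{3}}{3} - \frac{4 x^{2}}{3} + 2 \right)}}{3}.
Check: d/dx[1 - \frac{4 \sin{\left(\frac{4 x^{3}}{3} - \frac{4 x^{2}}{3} + 2 \right)}}{3}] = - \frac{16 x^{2} \cos{\left(\frac{4 x^{3}}{3} - \frac{4 x^{2}}{3} + 2 \right)}}{3} + \frac{32 x \cos{\left(\frac{4 x^{3}}{3} - \frac{4 x^{2}}{3} + 2 \right)}}{9}, which equals G'(x).

G(x) = 1 - \frac{4 \sin{\left(\frac{4 x^{3}}{3} - \frac{4 x^{2}}{3} + 2 \right)}}{3}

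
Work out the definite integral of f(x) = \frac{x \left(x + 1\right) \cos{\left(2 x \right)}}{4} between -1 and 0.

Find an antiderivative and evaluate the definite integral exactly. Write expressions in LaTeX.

Antiderivative: F(x) = \frac{2 x^{2} \sin{\left(2 x \right)} + 2 x \sin{\left(2 x \right)} + 2 x \cos{\left(2 x \right)} - \sin{\left(2 x \right)} + \cos{\left(2 x \right)}}{16}; value = - \frac{\sin{\left(2 \right)}}{16} + \frac{\cos{\left(2 \right)}}{16} + \frac{1}{16}

Any candidate F(x) must reproduce f(x) exactly when differentiated.
F(x) = \frac{2 x^{2} \sin{\left(2 x \right)} + 2 x \sin{\left(2 x \right)} + 2 x \cos{\left(2 x \right)} - \sin{\left(2 x \right)} + \cos{\left(2 x \right)}}{16} is an antiderivative of f.
Check: d/dx[\frac{2 x^{2} \sin{\left(2 x \right)} + 2 x \sin{\left(2 x \right)} + 2 x \cos{\left(2 x \right)} - \sin{\left(2 x \right)} + \cos{\left(2 x \right)}}{16}] = \frac{x^{2} \cos{\left(2 x \right)}}{4} + \frac{x \cos{\left(2 x \right)}}{4}, which equals f(x).
F(0) = \frac{1}{16}; F(-1) = - \frac{\cos{\left(2 \right)}}{16} + \frac{\sin{\left(2 \right)}}{16}.
Integral = F(0) - F(-1) = - \frac{\sin{\left(2 \right)}}{16} + \frac{\cos{\left(2 \right)}}{16} + \frac{1}{16}.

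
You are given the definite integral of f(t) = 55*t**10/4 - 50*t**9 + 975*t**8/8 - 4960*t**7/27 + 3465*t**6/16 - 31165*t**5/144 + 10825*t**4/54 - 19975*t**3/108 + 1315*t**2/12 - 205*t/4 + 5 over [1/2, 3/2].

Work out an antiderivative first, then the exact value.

Antiderivative: F(t) = 5*t**11/4 - 5*t**10 + 325*t**9/24 - 620*t**8/27 + 495*t**7/16 - 31165*t**6/864 + 2165*t**5/54 - 19975*t**4/432 + 1315*t**3/36 - 205*t**2/8 + 5*t; value = 533075/36864

Recognize the product-rule pattern: f = u'v + uv' with u = 5*(t**2/2 - 2*t/3 + 1)**3, v = 2*t**5 - t**3 - 4*t**2 - t/2 - 3/4, so integration by parts undoes it.
F(t) = 5*t**11/4 - 5*t**10 + 325*t**9/24 - 620*t**8/27 + 495*t**7/16 - 31165*t**6/864 + 2165*t**5/54 - 19975*t**4/432 + 1315*t**3/36 - 205*t**2/8 + 5*t is an antiderivative of f.
Check: d/dt[5*t**11/4 - 5*t**10 + 325*t**9/24 - 620*t**8/27 + 495*t**7/16 - 31165*t**6/864 + 2165*t**5/54 - 19975*t**4/432 + 1315*t**3/36 - 205*t**2/8 + 5*t] = 55*t**10/4 - 50*t**9 + 975*t**8/8 - 4960*t**7/27 + 3465*t**6/16 - 31165*t**5/144 + 10825*t**4/54 - 19975*t**3/108 + 1315*t**2/12 - 205*t/4 + 5 = f(t).
F(3/2) = 107265/8192; F(1/2) = -100765/73728.
Integral = F(3/2) - F(1/2) = 533075/36864.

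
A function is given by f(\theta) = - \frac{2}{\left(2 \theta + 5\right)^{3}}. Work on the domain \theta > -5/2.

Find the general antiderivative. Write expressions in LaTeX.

F(\theta) = \frac{1}{8 \theta^{2} + 40 \theta + 50} + C

Since d/d\theta undoes antidifferentiation here, F'(\theta) = f(\theta) is required of F(\theta).
Check: d/d\theta[\frac{1}{8 \theta^{2} + 40 \theta + 50}] = - \frac{2}{8 \theta^{3} + 60 \theta^{2} + 150 \theta + 125}, which equals f(\theta).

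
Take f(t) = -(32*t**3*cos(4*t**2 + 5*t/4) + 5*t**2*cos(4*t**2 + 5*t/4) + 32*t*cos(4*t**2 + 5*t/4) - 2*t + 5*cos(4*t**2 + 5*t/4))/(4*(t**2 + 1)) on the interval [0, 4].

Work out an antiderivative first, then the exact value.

A first test for any F(t): its t-derivative must equal f(t) identically.
F(t) = (log(4*t**2 + 4) - 4*sin(4*t**2 + 5*t/4))/4 is an antiderivative of f.
Check: d/dt[(log(4*t**2 + 4) - 4*sin(4*t**2 + 5*t/4))/4] = (-32*t**3*cos(4*t**2 + 5*t/4) - 5*t**2*cos(4*t**2 + 5*t/4) - 32*t*cos(4*t**2 + 5*t/4) + 2*t - 5*cos(4*t**2 + 5*t/4))/(4*t**2 + 4), which equals f(t).
F(4) = -sin(69) + log(68)/4; F(0) = log(4)/4.
Integral = F(4) - F(0) = -log(4)/4 - sin(69) + log(68)/4.

Antiderivative: F(t) = (log(4*t**2 + 4) - 4*sin(4*t**2 + 5*t/4))/4; value = -log(4)/4 - sin(69) + log(68)/4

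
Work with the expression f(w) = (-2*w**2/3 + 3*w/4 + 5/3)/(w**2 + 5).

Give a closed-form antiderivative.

An antiderivative F(w) passes only if d/dw[F] lands on f(w) exactly.
Check: d/dw[-2*w/3 + 3*log(w**2 + 5)/8 + sqrt(5)*atan(sqrt(5)*w/5)] = (-8*w**2 + 9*w + 20)/(12*w**2 + 60), which equals f(w).

An antiderivative is F(w) = -2*w/3 + 3*log(w**2 + 5)/8 + sqrt(5)*atan(sqrt(5)*w/5).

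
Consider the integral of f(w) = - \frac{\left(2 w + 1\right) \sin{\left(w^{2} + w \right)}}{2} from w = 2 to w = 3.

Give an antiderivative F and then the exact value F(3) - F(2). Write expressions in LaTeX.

f matches the chain-rule pattern g'(h)*h' with inner function h(w) = w^{2} + w; substituting u = h(w) collapses the integral.
F(w) = \frac{\cos{\left(w^{2} + w \right)}}{2} is an antiderivative of f.
Check: d/dw[\frac{\cos{\left(w^{2} + w \right)}}{2}] = - w \sin{\left(w^{2} + w \right)} - \frac{\sin{\left(w^{2} + w \right)}}{2}, which equals f(w).
F(3) = \frac{\cos{\left(12 \right)}}{2}; F(2) = \frac{\cos{\left(6 \right)}}{2}.
Integral = F(3) - F(2) = - \frac{\cos{\left(6 \right)}}{2} + \frac{\cos{\left(12 \right)}}{2}.

Antiderivative: F(w) = \frac{\cos{\left(w^{2} + w \right)}}{2}; value = - \frac{\cos{\left(6 \right)}}{2} + \frac{\cos{\left(12 \right)}}{2}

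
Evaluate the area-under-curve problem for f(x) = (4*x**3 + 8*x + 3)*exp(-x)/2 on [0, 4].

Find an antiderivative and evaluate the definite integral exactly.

Antiderivative: F(x) = -(4*x**3 + 12*x**2 + 32*x + 35)*exp(-x)/2; value = 35/2 - 611*exp(-4)/2

Recognize the product-rule pattern: f = u'v + uv' with u = -2*x**3 - 6*x**2 - 16*x - 35/2, v = exp(-x), so integration by parts undoes it.
F(x) = -(4*x**3 + 12*x**2 + 32*x + 35)*exp(-x)/2 is an antiderivative of f.
Check: d/dx[-(4*x**3 + 12*x**2 + 32*x + 35)*exp(-x)/2] = (4*x**3 + 8*x + 3)*exp(-x)/2 = f(x).
F(4) = -611*exp(-4)/2; F(0) = -35/2.
Integral = F(4) - F(0) = 35/2 - 611*exp(-4)/2.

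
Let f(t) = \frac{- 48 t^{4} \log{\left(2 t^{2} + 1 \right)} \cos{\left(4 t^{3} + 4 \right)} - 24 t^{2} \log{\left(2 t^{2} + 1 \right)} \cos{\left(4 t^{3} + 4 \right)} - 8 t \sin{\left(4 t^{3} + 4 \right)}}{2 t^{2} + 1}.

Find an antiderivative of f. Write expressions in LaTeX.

Recognize the product-rule pattern: f = u'v + uv' with u = - 2 \log{\left(2 t^{2} + 1 \right)}, v = \sin{\left(4 t^{3} + 4 \right)}, so integration by parts undoes it.
Check: d/dt[- 2 \log{\left(2 t^{2} + 1 \right)} \sin{\left(4 t^{3} + 4 \right)}] = \frac{- 48 t^{4} \log{\left(2 t^{2} + 1 \right)} \cos{\left(4 t^{3} + 4 \right)} - 24 t^{2} \log{\left(2 t^{2} + 1 \right)} \cos{\left(4 t^{3} + 4 \right)} - 8 t \sin{\left(4 t^{3} + 4 \right)}}{2 t^{2} + 1} = f(t).

An antiderivative is F(t) = - 2 \log{\left(2 t^{2} + 1 \right)} \sin{\left(4 t^{3} + 4 \right)}.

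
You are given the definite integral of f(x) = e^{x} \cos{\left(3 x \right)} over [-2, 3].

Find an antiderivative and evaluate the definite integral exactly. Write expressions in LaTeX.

For F(x) to be correct the identity F'(x) - f(x) = 0 must hold.
F(x) = \frac{3 e^{x} \sin{\left(3 x \right)}}{10} + \frac{e^{x} \cos{\left(3 x \right)}}{10} is an antiderivative of f.
Check: d/dx[\frac{3 e^{x} \sin{\left(3 x \right)}}{10} + \frac{e^{x} \cos{\left(3 x \right)}}{10}] = e^{x} \cos{\left(3 x \right)} = f(x).
F(3) = \frac{e^{3} \cos{\left(9 \right)}}{10} + \frac{3 e^{3} \sin{\left(9 \right)}}{10}; F(-2) = - \frac{3 \sin{\left(6 \right)}}{10 e^{2}} + \frac{\cos{\left(6 \right)}}{10 e^{2}}.
Integral = F(3) - F(-2) = \frac{e^{3} \cos{\left(9 \right)}}{10} - \frac{\cos{\left(6 \right)}}{10 e^{2}} + \frac{3 \sin{\left(6 \right)}}{10 e^{2}} + \frac{3 e^{3} \sin{\left(9 \right)}}{10}.

Antiderivative: F(x) = \frac{3 e^{x} \sin{\left(3 x \right)}}{10} + \frac{e^{x} \cos{\left(3 x \right)}}{10}; value = \frac{e^{3} \cos{\left(9 \right)}}{10} - \frac{\cos{\left(6 \right)}}{10 e^{2}} + \frac{3 \sin{\left(6 \right)}}{10 e^{2}} + \frac{3 e^{3} \sin{\left(9 \right)}}{10}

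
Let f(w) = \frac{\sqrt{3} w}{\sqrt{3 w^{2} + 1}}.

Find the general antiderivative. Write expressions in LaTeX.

f matches the chain-rule pattern g'(h)*h' with inner function h(w) = w^{2} + \frac{1}{3}; substituting u = h(w) collapses the integral.
Check: d/dw[\frac{\sqrt{3} \sqrt{3 w^{2} + 1}}{3}] = \frac{\sqrt{3} w}{\sqrt{3 w^{2} + 1}} = f(w).

F(w) = \frac{\sqrt{3} \sqrt{3 w^{2} + 1}}{3} + C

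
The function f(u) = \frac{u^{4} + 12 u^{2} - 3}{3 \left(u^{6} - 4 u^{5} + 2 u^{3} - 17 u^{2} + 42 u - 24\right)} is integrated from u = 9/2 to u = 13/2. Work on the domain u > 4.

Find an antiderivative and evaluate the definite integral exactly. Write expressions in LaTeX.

Factor the denominator (3 \left(u - 4\right) \left(u - 1\right)^{2} \left(u + 2\right) \left(u^{2} + 3\right)) and decompose: f = \frac{5 \left(13 u - 5\right)}{532 \left(u^{2} + 3\right)} - \frac{61}{1134 \left(u + 2\right)} - \frac{23}{108 \left(u - 1\right)} - \frac{5}{54 \left(u - 1\right)^{2}} + \frac{445}{3078 \left(u - 4\right)}; each piece integrates to a log, atan, or power term.
F(u) = \frac{445 \log{\left(u - 4 \right)}}{3078} - \frac{23 \log{\left(u - 1 \right)}}{108} - \frac{61 \log{\left(u + 2 \right)}}{1134} + \frac{65 \log{\left(u^{2} + 3 \right)}}{1064} - \frac{25 \sqrt{3} \operatorname{atan}{\left(\frac{\sqrt{3} u}{3} \right)}}{1596} + \frac{5}{54 u - 54} is an antiderivative of f.
Check: d/du[\frac{445 \log{\left(u - 4 \right)}}{3078} - \frac{23 \log{\left(u - 1 \right)}}{108} - \frac{61 \log{\left(u + 2 \right)}}{1134} + \frac{65 \log{\left(u^{2} + 3 \right)}}{1064} - \frac{25 \sqrt{3} \operatorname{atan}{\left(\frac{\sqrt{3} u}{3} \right)}}{1596} + \frac{5}{54 u - 54}] = \frac{u^{4} + 12 u^{2} - 3}{3 u^{6} - 12 u^{5} + 6 u^{3} - 51 u^{2} + 126 u - 72}, which equals f(u).
F(13/2) = - \frac{23 \log{\left(\frac{11}{2} \right)}}{108} - \frac{61 \log{\left(\frac{17}{2} \right)}}{1134} - \frac{25 \sqrt{3} \operatorname{atan}{\left(\frac{13 \sqrt{3}}{6} \right)}}{1596} + \frac{5}{297} + \frac{445 \log{\left(\frac{5}{2} \right)}}{3078} + \frac{65 \log{\left(\frac{181}{4} \right)}}{1064}; F(9/2) = - \frac{23 \log{\left(\frac{7}{2} \right)}}{108} - \frac{61 \log{\left(\frac{13}{2} \right)}}{1134} - \frac{445 \log{\left(2 \right)}}{3078} - \frac{25 \sqrt{3} \operatorname{atan}{\left(\frac{3 \sqrt{3}}{2} \right)}}{1596} + \frac{5}{189} + \frac{65 \log{\left(\frac{93}{4} \right)}}{1064}.
Integral = F(13/2) - F(9/2) = - \frac{23 \log{\left(\frac{11}{2} \right)}}{108} - \frac{65 \log{\left(\frac{93}{4} \right)}}{1064} - \frac{61 \log{\left(\frac{17}{2} \right)}}{1134} - \frac{25 \sqrt{3} \operatorname{atan}{\left(\frac{13 \sqrt{3}}{6} \right)}}{1596} - \frac{20}{2079} + \frac{25 \sqrt{3} \operatorname{atan}{\left(\frac{3 \sqrt{3}}{2} \right)}}{1596} + \frac{445 \log{\left(2 \right)}}{3078} + \frac{61 \log{\left(\frac{13}{2} \right)}}{1134} + \frac{445 \log{\left(\frac{5}{2} \right)}}{3078} + \frac{65 \log{\left(\frac{181}{4} \right)}}{1064} + \frac{23 \log{\left(\frac{7}{2} \right)}}{108}.

Antiderivative: F(u) = \frac{445 \log{\left(u - 4 \right)}}{3078} - \frac{23 \log{\left(u - 1 \right)}}{108} - \frac{61 \log{\left(u + 2 \right)}}{1134} + \frac{65 \log{\left(u^{2} + 3 \right)}}{1064} - \frac{25 \sqrt{3} \operatorname{atan}{\left(\frac{\sqrt{3} u}{3} \right)}}{1596} + \frac{5}{54 u - 54}; value = - \frac{23 \log{\left(\frac{11}{2} \right)}}{108} - \frac{65 \log{\left(\frac{93}{4} \right)}}{1064} - \frac{61 \log{\left(\frac{17}{2} \right)}}{1134} - \frac{25 \sqrt{3} \operatorname{atan}{\left(\frac{13 \sqrt{3}}{6} \right)}}{1596} - \frac{20}{2079} + \frac{25 \sqrt{3} \operatorname{atan}{\left(\frac{3 \sqrt{3}}{2} \right)}}{1596} + \frac{445 \log{\left(2 \right)}}{3078} + \frac{61 \log{\left(\frac{13}{2} \right)}}{1134} + \frac{445 \log{\left(\frac{5}{2} \right)}}{3078} + \frac{65 \log{\left(\frac{181}{4} \right)}}{1064} + \frac{23 \log{\left(\frac{7}{2} \right)}}{108}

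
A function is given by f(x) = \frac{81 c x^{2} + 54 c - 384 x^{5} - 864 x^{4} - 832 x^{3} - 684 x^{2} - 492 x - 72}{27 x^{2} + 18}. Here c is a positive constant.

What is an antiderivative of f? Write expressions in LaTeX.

Recover f(x) by differentiating a candidate F(x); any mismatch rules it out.
Check: d/dx[3 c x - \frac{32 x^{4}}{9} - \frac{32 x^{3}}{3} - \frac{32 x^{2}}{3} - 4 x - 2 \log{\left(\frac{3 x^{2}}{2} + 1 \right)}] = \frac{81 c x^{2} + 54 c - 384 x^{5} - 864 x^{4} - 832 x^{3} - 684 x^{2} - 492 x - 72}{27 x^{2} + 18} = f(x).

An antiderivative is F(x) = 3 c x - \frac{32 x^{4}}{9} - \frac{32 x^{3}}{3} - \frac{32 x^{2}}{3} - 4 x - 2 \log{\left(\frac{3 x^{2}}{2} + 1 \right)}.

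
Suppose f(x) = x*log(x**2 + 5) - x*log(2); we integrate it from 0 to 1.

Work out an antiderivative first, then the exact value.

The integrand splits into summands that can be handled one at a time.
F(x) = x**2*log(x**2 + 5)/2 - x**2/2 - x**2*log(2)/2 + 5*log(x**2 + 5)/2 is an antiderivative of f.
Check: d/dx[x**2*log(x**2 + 5)/2 - x**2/2 - x**2*log(2)/2 + 5*log(x**2 + 5)/2] = x*log(x**2 + 5) - x*log(2) = f(x).
F(1) = -1/2 - log(2)/2 + 3*log(6); F(0) = 5*log(5)/2.
Integral = F(1) - F(0) = -5*log(5)/2 - 1/2 + log(3)/2 + 5*log(6)/2.

Antiderivative: F(x) = x**2*log(x**2 + 5)/2 - x**2/2 - x**2*log(2)/2 + 5*log(x**2 + 5)/2; value = -5*log(5)/2 - 1/2 + log(3)/2 + 5*log(6)/2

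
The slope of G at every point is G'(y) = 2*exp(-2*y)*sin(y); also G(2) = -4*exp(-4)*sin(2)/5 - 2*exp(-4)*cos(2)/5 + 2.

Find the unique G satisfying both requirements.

Recover the given G'(y) by differentiating a candidate G(y); any mismatch rules it out.
A general antiderivative is -4*exp(-2*y)*sin(y)/5 - 2*exp(-2*y)*cos(y)/5 + C.
The condition gives C = -4*exp(-4)*sin(2)/5 - 2*exp(-4)*cos(2)/5 + 2 - (-4*exp(-4)*sin(2)/5 - 2*exp(-4)*cos(2)/5) = 2.
So G(y) = -2*(-5*exp(2*y) + 2*sin(y) + cos(y))*exp(-2*y)/5.
Check: d/dy[-2*(-5*exp(2*y) + 2*sin(y) + cos(y))*exp(-2*y)/5] = 2*exp(-2*y)*sin(y) = G'(y).

G(y) = -2*(-5*exp(2*y) + 2*sin(y) + cos(y))*exp(-2*y)/5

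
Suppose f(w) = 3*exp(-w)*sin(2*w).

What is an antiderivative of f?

An antiderivative is F(w) = -3*exp(-w)*sin(2*w)/5 - 6*exp(-w)*cos(2*w)/5.

Any candidate F(w) must reproduce f(w) exactly when differentiated.
Check: d/dw[-3*exp(-w)*sin(2*w)/5 - 6*exp(-w)*cos(2*w)/5] = 3*exp(-w)*sin(2*w) = f(w).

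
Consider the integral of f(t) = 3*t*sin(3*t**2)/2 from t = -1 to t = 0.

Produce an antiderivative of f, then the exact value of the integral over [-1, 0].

f matches the chain-rule pattern g'(h)*h' with inner function h(t) = 3*t**2; substituting u = h(t) collapses the integral.
F(t) = -cos(3*t**2)/4 is an antiderivative of f.
Check: d/dt[-cos(3*t**2)/4] = 3*t*sin(3*t**2)/2 = f(t).
F(0) = -1/4; F(-1) = -cos(3)/4.
Integral = F(0) - F(-1) = -1/4 + cos(3)/4.

Antiderivative: F(t) = -cos(3*t**2)/4; value = -1/4 + cos(3)/4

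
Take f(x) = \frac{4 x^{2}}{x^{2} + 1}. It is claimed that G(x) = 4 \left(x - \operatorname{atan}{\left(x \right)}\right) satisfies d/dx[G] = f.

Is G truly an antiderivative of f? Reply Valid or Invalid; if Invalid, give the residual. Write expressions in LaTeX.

Valid: G'(x) = f(x).

d/dx[G] = \frac{4 x^{2}}{x^{2} + 1}
This equals f(x) exactly, so the claim holds.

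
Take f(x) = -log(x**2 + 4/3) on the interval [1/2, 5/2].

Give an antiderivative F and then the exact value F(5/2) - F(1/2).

Antiderivative: F(x) = (-3*x*log(x**2 + 4/3) + 6*x - 4*sqrt(3)*atan(sqrt(3)*x/2))/3; value = -5*log(91/12)/2 - 4*sqrt(3)*atan(5*sqrt(3)/4)/3 + log(19/12)/2 + 4*sqrt(3)*atan(sqrt(3)/4)/3 + 4

Recover f(x) by differentiating a candidate F(x); any mismatch rules it out.
F(x) = (-3*x*log(x**2 + 4/3) + 6*x - 4*sqrt(3)*atan(sqrt(3)*x/2))/3 is an antiderivative of f.
Check: d/dx[(-3*x*log(x**2 + 4/3) + 6*x - 4*sqrt(3)*atan(sqrt(3)*x/2))/3] = -log(x**2 + 4/3) = f(x).
F(5/2) = -5*log(91/12)/2 - 4*sqrt(3)*atan(5*sqrt(3)/4)/3 + 5; F(1/2) = -4*sqrt(3)*atan(sqrt(3)/4)/3 - log(19/12)/2 + 1.
Integral = F(5/2) - F(1/2) = -5*log(91/12)/2 - 4*sqrt(3)*atan(5*sqrt(3)/4)/3 + log(19/12)/2 + 4*sqrt(3)*atan(sqrt(3)/4)/3 + 4.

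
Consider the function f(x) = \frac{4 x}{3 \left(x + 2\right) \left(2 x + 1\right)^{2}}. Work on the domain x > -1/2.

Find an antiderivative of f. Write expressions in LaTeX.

An antiderivative is F(x) = \frac{8 \log{\left(x + \frac{1}{2} \right)}}{27} - \frac{8 \log{\left(x + 2 \right)}}{27} + \frac{4}{36 x + 18}.

The denominator factors as 3 \left(x + 2\right) \left(2 x + 1\right)^{2}; partial fractions split f into directly integrable pieces: \frac{16}{27 \left(2 x + 1\right)} - \frac{4}{9 \left(2 x + 1\right)^{2}} - \frac{8}{27 \left(x + 2\right)}.
Check: d/dx[\frac{8 \log{\left(x + \frac{1}{2} \right)}}{27} - \frac{8 \log{\left(x + 2 \right)}}{27} + \frac{4}{36 x + 18}] = \frac{4 x}{12 x^{3} + 36 x^{2} + 27 x + 6}, which equals f(x).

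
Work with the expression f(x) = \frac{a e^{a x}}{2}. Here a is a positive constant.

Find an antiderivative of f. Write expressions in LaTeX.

An antiderivative is F(x) = \frac{e^{a x}}{2}.

Recover f(x) by differentiating a candidate F(x); any mismatch rules it out.
Check: d/dx[\frac{e^{a x}}{2}] = \frac{a e^{a x}}{2} = f(x).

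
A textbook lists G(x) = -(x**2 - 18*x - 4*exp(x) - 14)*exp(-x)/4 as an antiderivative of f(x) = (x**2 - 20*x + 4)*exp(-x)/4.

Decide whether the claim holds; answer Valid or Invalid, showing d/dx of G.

Valid - differentiating G returns exactly f.

d/dx[G] = (x**2 - 20*x + 4)*exp(-x)/4
This equals f(x) exactly, so the claim holds.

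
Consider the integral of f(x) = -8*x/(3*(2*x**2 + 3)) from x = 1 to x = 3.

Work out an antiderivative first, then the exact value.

Antiderivative: F(x) = -2*log(4*x**2 + 6)/3; value = -2*log(42)/3 + 2*log(10)/3

f matches the chain-rule pattern g'(h)*h' with inner function h(x) = 4*x**2 + 6; substituting u = h(x) collapses the integral.
F(x) = -2*log(4*x**2 + 6)/3 is an antiderivative of f.
Check: d/dx[-2*log(4*x**2 + 6)/3] = -8*x/(6*x**2 + 9), which equals f(x).
F(3) = -2*log(42)/3; F(1) = -2*log(10)/3.
Integral = F(3) - F(1) = -2*log(42)/3 + 2*log(10)/3.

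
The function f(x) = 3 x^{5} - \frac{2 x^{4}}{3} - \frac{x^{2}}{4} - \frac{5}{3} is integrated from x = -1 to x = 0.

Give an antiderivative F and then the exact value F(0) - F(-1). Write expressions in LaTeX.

Integrate term by term and add the pieces.
F(x) = \frac{x \left(30 x^{5} - 8 x^{4} - 5 x^{2} - 100\right)}{60} is an antiderivative of f.
Check: d/dx[\frac{x \left(30 x^{5} - 8 x^{4} - 5 x^{2} - 100\right)}{60}] = 3 x^{5} - \frac{2 x^{4}}{3} - \frac{x^{2}}{4} - \frac{5}{3} = f(x).
F(0) = 0; F(-1) = \frac{143}{60}.
Integral = F(0) - F(-1) = - \frac{143}{60}.

Antiderivative: F(x) = \frac{x \left(30 x^{5} - 8 x^{4} - 5 x^{2} - 100\right)}{60}; value = - \frac{143}{60}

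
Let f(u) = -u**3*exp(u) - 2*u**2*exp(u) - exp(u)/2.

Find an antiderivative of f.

An antiderivative is F(u) = -(2*u**3 - 2*u**2 + 4*u - 3)*exp(u)/2.

Recognize the product-rule pattern: f = v'r + vr' with v = -u**3 + u**2 - 2*u + 3/2, r = exp(u), so integration by parts undoes it.
Check: d/du[-(2*u**3 - 2*u**2 + 4*u - 3)*exp(u)/2] = -u**3*exp(u) - 2*u**2*exp(u) - exp(u)/2 = f(u).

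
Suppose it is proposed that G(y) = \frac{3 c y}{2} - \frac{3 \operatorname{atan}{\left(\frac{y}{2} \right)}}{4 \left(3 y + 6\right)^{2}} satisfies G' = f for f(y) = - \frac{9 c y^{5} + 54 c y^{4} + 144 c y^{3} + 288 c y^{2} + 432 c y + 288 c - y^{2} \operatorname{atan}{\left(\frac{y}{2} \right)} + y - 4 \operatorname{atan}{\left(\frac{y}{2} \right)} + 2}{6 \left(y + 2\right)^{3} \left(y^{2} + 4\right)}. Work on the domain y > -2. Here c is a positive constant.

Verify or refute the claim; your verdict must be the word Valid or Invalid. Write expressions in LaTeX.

Invalid: d/dy[G] - f = 3 c, which is not 0.

d/dy[G] = \frac{9 c y^{5} + 54 c y^{4} + 144 c y^{3} + 288 c y^{2} + 432 c y + 288 c + y^{2} \operatorname{atan}{\left(\frac{y}{2} \right)} - y + 4 \operatorname{atan}{\left(\frac{y}{2} \right)} - 2}{6 y^{5} + 36 y^{4} + 96 y^{3} + 192 y^{2} + 288 y + 192}
d/dy[G] - f(y) = 3 c != 0.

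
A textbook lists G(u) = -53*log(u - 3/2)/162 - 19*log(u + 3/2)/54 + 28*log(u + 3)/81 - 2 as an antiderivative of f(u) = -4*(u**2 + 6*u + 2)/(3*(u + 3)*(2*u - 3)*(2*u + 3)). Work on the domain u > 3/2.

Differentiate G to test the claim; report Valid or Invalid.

Valid: G'(u) = f(u).

d/du[G] = (-4*u**2 - 24*u - 8)/(12*u**3 + 36*u**2 - 27*u - 81)
This equals f(u) exactly, so the claim holds.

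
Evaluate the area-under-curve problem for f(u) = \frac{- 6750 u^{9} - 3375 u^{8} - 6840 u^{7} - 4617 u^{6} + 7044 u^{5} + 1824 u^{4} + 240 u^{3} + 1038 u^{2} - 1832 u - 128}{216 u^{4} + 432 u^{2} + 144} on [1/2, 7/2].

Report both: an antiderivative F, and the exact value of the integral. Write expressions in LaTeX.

An antiderivative F(u) passes only if d/du[F] lands on f(u) exactly.
F(u) = - \frac{3375 u^{6} + 2025 u^{5} - 4995 u^{4} - 2133 u^{3} + 2664 u^{2} + 576 u + 486 \log{\left(u^{4} + 2 u^{2} + \frac{2}{3} \right)} - 512}{648} is an antiderivative of f.
Check: d/du[- \frac{3375 u^{6} + 2025 u^{5} - 4995 u^{4} - 2133 u^{3} + 2664 u^{2} + 576 u + 486 \log{\left(u^{4} + 2 u^{2} + \frac{2}{3} \right)} - 512}{648}] = \frac{- 6750 u^{9} - 3375 u^{8} - 6840 u^{7} - 4617 u^{6} + 7044 u^{5} + 1824 u^{4} + 240 u^{3} + 1038 u^{2} - 1832 u - 128}{216 u^{4} + 432 u^{2} + 144} = f(u).
F(7/2) = - \frac{413493625}{41472} - \frac{3 \log{\left(\frac{8411}{48} \right)}}{4}; F(1/2) = \frac{1331}{41472} - \frac{3 \log{\left(\frac{59}{48} \right)}}{4}.
Integral = F(7/2) - F(1/2) = - \frac{1276219}{128} - \frac{3 \log{\left(\frac{8411}{48} \right)}}{4} + \frac{3 \log{\left(\frac{59}{48} \right)}}{4}.

Antiderivative: F(u) = - \frac{3375 u^{6} + 2025 u^{5} - 4995 u^{4} - 2133 u^{3} + 2664 u^{2} + 576 u + 486 \log{\left(u^{4} + 2 u^{2} + \frac{2}{3} \right)} - 512}{648}; value = - \frac{1276219}{128} - \frac{3 \log{\left(\frac{8411}{48} \right)}}{4} + \frac{3 \log{\left(\frac{59}{48} \right)}}{4}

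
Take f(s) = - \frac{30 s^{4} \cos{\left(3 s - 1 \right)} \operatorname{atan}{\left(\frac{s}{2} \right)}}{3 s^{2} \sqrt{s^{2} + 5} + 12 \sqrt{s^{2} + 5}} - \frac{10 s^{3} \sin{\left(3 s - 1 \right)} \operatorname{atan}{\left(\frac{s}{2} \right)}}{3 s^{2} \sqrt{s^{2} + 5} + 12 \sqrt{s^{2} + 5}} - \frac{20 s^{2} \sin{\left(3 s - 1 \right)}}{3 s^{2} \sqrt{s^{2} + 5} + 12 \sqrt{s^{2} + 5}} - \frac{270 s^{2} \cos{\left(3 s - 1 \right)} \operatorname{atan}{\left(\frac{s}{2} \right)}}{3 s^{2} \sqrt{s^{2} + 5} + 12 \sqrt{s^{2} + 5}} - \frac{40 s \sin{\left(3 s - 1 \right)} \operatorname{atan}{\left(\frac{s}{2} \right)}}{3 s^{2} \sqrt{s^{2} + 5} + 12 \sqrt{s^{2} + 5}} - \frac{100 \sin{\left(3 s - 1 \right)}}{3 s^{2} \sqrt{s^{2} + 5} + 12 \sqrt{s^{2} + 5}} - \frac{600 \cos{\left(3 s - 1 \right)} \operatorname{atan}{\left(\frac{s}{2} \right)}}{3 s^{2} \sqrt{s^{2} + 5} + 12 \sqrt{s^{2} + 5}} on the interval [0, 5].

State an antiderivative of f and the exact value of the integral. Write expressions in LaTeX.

Antiderivative: F(s) = - \frac{10 \sqrt{s^{2} + 5} \sin{\left(3 s - 1 \right)} \operatorname{atan}{\left(\frac{s}{2} \right)}}{3}; value = - \frac{10 \sqrt{30} \sin{\left(14 \right)} \operatorname{atan}{\left(\frac{5}{2} \right)}}{3}

Integrate term by term and add the pieces.
F(s) = - \frac{10 \sqrt{s^{2} + 5} \sin{\left(3 s - 1 \right)} \operatorname{atan}{\left(\frac{s}{2} \right)}}{3} is an antiderivative of f.
Check: d/ds[- \frac{10 \sqrt{s^{2} + 5} \sin{\left(3 s - 1 \right)} \operatorname{atan}{\left(\frac{s}{2} \right)}}{3}] = \frac{- 30 s^{4} \cos{\left(3 s - 1 \right)} \operatorname{atan}{\left(\frac{s}{2} \right)} - 10 s^{3} \sin{\left(3 s - 1 \right)} \operatorname{atan}{\left(\frac{s}{2} \right)} - 20 s^{2} \sin{\left(3 s - 1 \right)} - 270 s^{2} \cos{\left(3 s - 1 \right)} \operatorname{atan}{\left(\frac{s}{2} \right)} - 40 s \sin{\left(3 s - 1 \right)} \operatorname{atan}{\left(\frac{s}{2} \right)} - 100 \sin{\left(3 s - 1 \right)} - 600 \cos{\left(3 s - 1 \right)} \operatorname{atan}{\left(\frac{s}{2} \right)}}{3 s^{2} \sqrt{s^{2} + 5} + 12 \sqrt{s^{2} + 5}}, which equals f(s).
F(5) = - \frac{10 \sqrt{30} \sin{\left(14 \right)} \operatorname{atan}{\left(\frac{5}{2} \right)}}{3}; F(0) = 0.
Integral = F(5) - F(0) = - \frac{10 \sqrt{30} \sin{\left(14 \right)} \operatorname{atan}{\left(\frac{5}{2} \right)}}{3}.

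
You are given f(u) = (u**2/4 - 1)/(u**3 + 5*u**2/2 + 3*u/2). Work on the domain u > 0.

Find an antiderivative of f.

Factor the denominator (2*u*(u + 1)*(2*u + 3)) and decompose: f = -7/(6*(2*u + 3)) + 3/(2*(u + 1)) - 2/(3*u); each piece integrates to a log, atan, or power term.
Check: d/du[(-8*log(u) + 18*log(u + 1) - 7*log(u + 3/2))/12] = (u**2 - 4)/(4*u**3 + 10*u**2 + 6*u), which equals f(u).

An antiderivative is F(u) = (-8*log(u) + 18*log(u + 1) - 7*log(u + 3/2))/12.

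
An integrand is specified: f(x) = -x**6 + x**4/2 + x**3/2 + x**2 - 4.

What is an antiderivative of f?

Integrate term by term and add the pieces.
Check: d/dx[-x**7/7 + x**5/10 + x**4/8 + x**3/3 - 4*x] = -x**6 + x**4/2 + x**3/2 + x**2 - 4 = f(x).

An antiderivative is F(x) = -x**7/7 + x**5/10 + x**4/8 + x**3/3 - 4*x.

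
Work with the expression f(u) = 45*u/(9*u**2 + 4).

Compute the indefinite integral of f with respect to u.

F(u) = 5*log(3*u**2/2 + 2/3)/2 + C

f matches the chain-rule pattern g'(h)*h' with inner function h(u) = 3*u**2/2 + 2/3; substituting w = h(u) collapses the integral.
Check: d/du[5*log(3*u**2/2 + 2/3)/2] = 45*u/(9*u**2 + 4) = f(u).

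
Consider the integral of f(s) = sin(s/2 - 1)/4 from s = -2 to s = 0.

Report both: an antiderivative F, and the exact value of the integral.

For F(s) to be correct the identity F'(s) - f(s) = 0 must hold.
F(s) = -cos(s/2 - 1)/2 is an antiderivative of f.
Check: d/ds[-cos(s/2 - 1)/2] = sin(s/2 - 1)/4 = f(s).
F(0) = -cos(1)/2; F(-2) = -cos(2)/2.
Integral = F(0) - F(-2) = -cos(1)/2 + cos(2)/2.

Antiderivative: F(s) = -cos(s/2 - 1)/2; value = -cos(1)/2 + cos(2)/2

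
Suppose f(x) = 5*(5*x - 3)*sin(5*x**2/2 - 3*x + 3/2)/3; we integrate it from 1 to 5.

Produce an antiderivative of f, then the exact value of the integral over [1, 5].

f matches the chain-rule pattern g'(h)*h' with inner function h(x) = 5*x**2/2 - 3*x + 3/2; substituting u = h(x) collapses the integral.
F(x) = -5*cos(5*x**2/2 - 3*x + 3/2)/3 is an antiderivative of f.
Check: d/dx[-5*cos(5*x**2/2 - 3*x + 3/2)/3] = 25*x*sin(5*x**2/2 - 3*x + 3/2)/3 - 5*sin(5*x**2/2 - 3*x + 3/2), which equals f(x).
F(5) = -5*cos(49)/3; F(1) = -5*cos(1)/3.
Integral = F(5) - F(1) = -5*cos(49)/3 + 5*cos(1)/3.

Antiderivative: F(x) = -5*cos(5*x**2/2 - 3*x + 3/2)/3; value = -5*cos(49)/3 + 5*cos(1)/3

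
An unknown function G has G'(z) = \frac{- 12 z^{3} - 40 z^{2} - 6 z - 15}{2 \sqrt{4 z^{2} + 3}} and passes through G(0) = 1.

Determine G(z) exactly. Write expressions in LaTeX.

Recognize the product-rule pattern: G'(z) = u'v + uv' with u = \frac{\sqrt{4 z^{2} + 3}}{2}, v = - z^{2} - 5 z, so integration by parts undoes it.
A general antiderivative is \frac{\left(- z^{2} - 5 z\right) \sqrt{4 z^{2} + 3}}{2} + C.
The condition gives C = 1 - (0) = 1.
So G(z) = \frac{\left(- z^{2} - 5 z\right) \sqrt{4 z^{2} + 3}}{2} + 1.
Check: d/dz[\frac{\left(- z^{2} - 5 z\right) \sqrt{4 z^{2} + 3}}{2} + 1] = \frac{- 12 z^{3} - 40 z^{2} - 6 z - 15}{2 \sqrt{4 z^{2} + 3}} = G'(z).

G(z) = \frac{\left(- z^{2} - 5 z\right) \sqrt{4 z^{2} + 3}}{2} + 1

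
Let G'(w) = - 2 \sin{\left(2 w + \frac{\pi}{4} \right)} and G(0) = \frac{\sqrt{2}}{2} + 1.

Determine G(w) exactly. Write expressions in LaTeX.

Differentiate the proposed G(w) back; it has to land on the given G'(w).
A general antiderivative is \cos{\left(2 w + \frac{\pi}{4} \right)} + C.
The condition gives C = \frac{\sqrt{2}}{2} + 1 - (\frac{\sqrt{2}}{2}) = 1.
So G(w) = \cos{\left(2 w + \frac{\pi}{4} \right)} + 1.
Check: d/dw[\cos{\left(2 w + \frac{\pi}{4} \right)} + 1] = - 2 \sin{\left(2 w + \frac{\pi}{4} \right)} = G'(w).

G(w) = \cos{\left(2 w + \frac{\pi}{4} \right)} + 1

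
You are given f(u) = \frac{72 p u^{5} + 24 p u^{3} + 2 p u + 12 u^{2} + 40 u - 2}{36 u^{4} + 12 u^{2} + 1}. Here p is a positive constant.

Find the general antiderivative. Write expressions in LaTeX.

Differentiate the proposed F(u) back; it has to land on f(u) exactly.
Check: d/du[\frac{18 p u^{4} + 3 p u^{2} - 6 u - 10}{18 u^{2} + 3}] = \frac{72 p u^{5} + 24 p u^{3} + 2 p u + 12 u^{2} + 40 u - 2}{36 u^{4} + 12 u^{2} + 1} = f(u).

F(u) = \frac{18 p u^{4} + 3 p u^{2} - 6 u - 10}{18 u^{2} + 3} + C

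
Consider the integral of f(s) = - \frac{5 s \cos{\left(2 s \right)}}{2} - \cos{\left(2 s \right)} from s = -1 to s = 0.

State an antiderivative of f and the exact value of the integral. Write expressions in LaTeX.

The integrand splits into summands that can be handled one at a time.
F(s) = - \frac{10 s \sin{\left(2 s \right)} + 4 \sin{\left(2 s \right)} + 5 \cos{\left(2 s \right)}}{8} is an antiderivative of f.
Check: d/ds[- \frac{10 s \sin{\left(2 s \right)} + 4 \sin{\left(2 s \right)} + 5 \cos{\left(2 s \right)}}{8}] = - \frac{5 s \cos{\left(2 s \right)}}{2} - \cos{\left(2 s \right)} = f(s).
F(0) = - \frac{5}{8}; F(-1) = - \frac{3 \sin{\left(2 \right)}}{4} - \frac{5 \cos{\left(2 \right)}}{8}.
Integral = F(0) - F(-1) = - \frac{5}{8} + \frac{5 \cos{\left(2 \right)}}{8} + \frac{3 \sin{\left(2 \right)}}{4}.

Antiderivative: F(s) = - \frac{10 s \sin{\left(2 s \right)} + 4 \sin{\left(2 s \right)} + 5 \cos{\left(2 s \right)}}{8}; value = - \frac{5}{8} + \frac{5 \cos{\left(2 \right)}}{8} + \frac{3 \sin{\left(2 \right)}}{4}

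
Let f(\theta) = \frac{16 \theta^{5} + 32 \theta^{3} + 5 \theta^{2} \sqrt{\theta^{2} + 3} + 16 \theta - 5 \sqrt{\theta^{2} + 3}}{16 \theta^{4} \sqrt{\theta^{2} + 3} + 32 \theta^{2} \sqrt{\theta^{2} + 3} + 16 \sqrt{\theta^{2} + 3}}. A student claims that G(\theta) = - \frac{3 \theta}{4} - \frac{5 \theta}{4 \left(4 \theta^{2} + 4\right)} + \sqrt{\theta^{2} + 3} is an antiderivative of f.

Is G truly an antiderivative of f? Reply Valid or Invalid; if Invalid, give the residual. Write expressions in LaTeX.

Invalid: d/d\theta[G] - f = - \frac{3}{4}, which is not 0.

d/d\theta[G] = \frac{16 \theta^{5} - 12 \theta^{4} \sqrt{\theta^{2} + 3} + 32 \theta^{3} - 19 \theta^{2} \sqrt{\theta^{2} + 3} + 16 \theta - 17 \sqrt{\theta^{2} + 3}}{16 \theta^{4} \sqrt{\theta^{2} + 3} + 32 \theta^{2} \sqrt{\theta^{2} + 3} + 16 \sqrt{\theta^{2} + 3}}
d/d\theta[G] - f(\theta) = - \frac{3}{4} != 0.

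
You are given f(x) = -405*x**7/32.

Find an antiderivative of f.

An antiderivative is F(x) = -405*x**8/256.

An antiderivative F(x) passes only if d/dx[F] lands on f(x) exactly.
Check: d/dx[-405*x**8/256] = -405*x**7/32 = f(x).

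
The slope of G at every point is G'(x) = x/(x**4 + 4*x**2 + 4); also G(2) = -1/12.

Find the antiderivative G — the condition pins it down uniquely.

The substitution u = x**2 + 2 works: G'(x) is exactly (dG/du)*(du/dx) for that inner function.
A general antiderivative is -1/(2*(x**2 + 2)) + C.
The condition gives C = -1/12 - (-1/12) = 0.
So G(x) = -1/(2*(x**2 + 2)).
Check: d/dx[-1/(2*(x**2 + 2))] = x/(x**4 + 4*x**2 + 4) = G'(x).

G(x) = -1/(2*(x**2 + 2))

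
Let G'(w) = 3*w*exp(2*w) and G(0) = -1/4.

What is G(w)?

G(w) = 3*w*exp(2*w)/2 - 3*exp(2*w)/4 + 1/2

G'(w) has the shape u'v + uv' for u = 3*w/2 - 3/4 and v = exp(2*w) — it is the derivative of the product u*v.
A general antiderivative is (6*w - 3)*exp(2*w)/4 + C.
The condition gives C = -1/4 - (-3/4) = 1/2.
So G(w) = 3*w*exp(2*w)/2 - 3*exp(2*w)/4 + 1/2.
Check: d/dw[3*w*exp(2*w)/2 - 3*exp(2*w)/4 + 1/2] = 3*w*exp(2*w) = G'(w).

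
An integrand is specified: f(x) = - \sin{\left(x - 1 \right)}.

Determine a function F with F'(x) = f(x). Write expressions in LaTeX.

An antiderivative is F(x) = \cos{\left(x - 1 \right)}.

Any candidate F(x) must reproduce f(x) exactly when differentiated.
Check: d/dx[\cos{\left(x - 1 \right)}] = - \sin{\left(x - 1 \right)} = f(x).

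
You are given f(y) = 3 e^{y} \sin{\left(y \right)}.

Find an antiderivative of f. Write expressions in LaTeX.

An antiderivative is F(y) = \frac{3 \left(\sin{\left(y \right)} - \cos{\left(y \right)}\right) e^{y}}{2}.

Check any antiderivative F(y) by computing F'(y) and comparing it with f(y).
Check: d/dy[\frac{3 \left(\sin{\left(y \right)} - \cos{\left(y \right)}\right) e^{y}}{2}] = 3 e^{y} \sin{\left(y \right)} = f(y).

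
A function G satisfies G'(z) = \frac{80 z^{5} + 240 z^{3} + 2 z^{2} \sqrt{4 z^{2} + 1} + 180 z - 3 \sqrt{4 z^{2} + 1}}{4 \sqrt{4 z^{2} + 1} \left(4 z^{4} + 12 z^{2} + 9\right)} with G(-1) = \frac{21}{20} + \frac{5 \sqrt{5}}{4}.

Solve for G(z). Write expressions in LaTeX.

G(z) = \frac{10 z^{2} \sqrt{4 z^{2} + 1} + 8 z^{2} - z + 15 \sqrt{4 z^{2} + 1} + 12}{8 z^{2} + 12}

Differentiate the proposed G(z) back; it has to land on the given G'(z).
A general antiderivative is - \frac{z}{4 \left(2 z^{2} + 3\right)} + \frac{5 \sqrt{4 z^{2} + 1}}{4} + C.
The condition gives C = \frac{21}{20} + \frac{5 \sqrt{5}}{4} - (\frac{1}{20} + \frac{5 \sqrt{5}}{4}) = 1.
So G(z) = \frac{10 z^{2} \sqrt{4 z^{2} + 1} + 8 z^{2} - z + 15 \sqrt{4 z^{2} + 1} + 12}{8 z^{2} + 12}.
Check: d/dz[\frac{10 z^{2} \sqrt{4 z^{2} + 1} + 8 z^{2} - z + 15 \sqrt{4 z^{2} + 1} + 12}{8 z^{2} + 12}] = \frac{80 z^{5} + 240 z^{3} + 2 z^{2} \sqrt{4 z^{2} + 1} + 180 z - 3 \sqrt{4 z^{2} + 1}}{16 z^{4} \sqrt{4 z^{2} + 1} + 48 z^{2} \sqrt{4 z^{2} + 1} + 36 \sqrt{4 z^{2} + 1}}, which equals G'(z).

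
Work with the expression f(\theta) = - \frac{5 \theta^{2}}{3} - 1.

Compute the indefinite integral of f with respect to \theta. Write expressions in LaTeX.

Recover f(\theta) by differentiating a candidate F(\theta); any mismatch rules it out.
Check: d/d\theta[- \frac{5 \theta^{3}}{9} - \theta] = - \frac{5 \theta^{2}}{3} - 1 = f(\theta).

F(\theta) = - \frac{5 \theta^{3}}{9} - \theta + C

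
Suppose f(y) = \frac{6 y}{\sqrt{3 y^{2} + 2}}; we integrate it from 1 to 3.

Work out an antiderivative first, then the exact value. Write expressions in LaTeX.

Antiderivative: F(y) = 2 \sqrt{3 y^{2} + 2}; value = - 2 \sqrt{5} + 2 \sqrt{29}

f matches the chain-rule pattern g'(h)*h' with inner function h(y) = 3 y^{2} + 2; substituting u = h(y) collapses the integral.
F(y) = 2 \sqrt{3 y^{2} + 2} is an antiderivative of f.
Check: d/dy[2 \sqrt{3 y^{2} + 2}] = \frac{6 y}{\sqrt{3 y^{2} + 2}} = f(y).
F(3) = 2 \sqrt{29}; F(1) = 2 \sqrt{5}.
Integral = F(3) - F(1) = - 2 \sqrt{5} + 2 \sqrt{29}.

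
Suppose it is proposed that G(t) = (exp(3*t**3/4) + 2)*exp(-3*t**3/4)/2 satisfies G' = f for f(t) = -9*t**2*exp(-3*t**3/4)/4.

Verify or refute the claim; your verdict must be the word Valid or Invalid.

Valid - the claim checks out under differentiation.

d/dt[G] = -9*t**2*exp(-3*t**3/4)/4
This equals f(t) exactly, so the claim holds.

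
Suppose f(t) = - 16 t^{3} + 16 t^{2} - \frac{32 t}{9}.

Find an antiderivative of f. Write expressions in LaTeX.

f matches the chain-rule pattern g'(h)*h' with inner function h(t) = - 2 t^{2} + \frac{4 t}{3}; substituting u = h(t) collapses the integral.
Check: d/dt[- \frac{4 t^{2} \left(2 - 3 t\right)^{2}}{9}] = - 16 t^{3} + 16 t^{2} - \frac{32 t}{9} = f(t).

An antiderivative is F(t) = - \frac{4 t^{2} \left(2 - 3 t\right)^{2}}{9}.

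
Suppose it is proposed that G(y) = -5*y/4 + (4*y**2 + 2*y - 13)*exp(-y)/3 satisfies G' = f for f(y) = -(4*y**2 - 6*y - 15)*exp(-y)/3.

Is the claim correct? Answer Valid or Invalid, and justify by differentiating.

d/dy[G] = (-16*y**2 + 24*y - 15*exp(y) + 60)*exp(-y)/12
d/dy[G] - f(y) = -5/4 != 0.

Invalid: d/dy[G] - f = -5/4, which is not 0.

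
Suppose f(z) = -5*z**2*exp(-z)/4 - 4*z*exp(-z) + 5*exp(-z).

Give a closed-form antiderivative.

An antiderivative is F(z) = (5*z**2 + 26*z + 6)*exp(-z)/4.

f has the shape u'v + uv' for u = 5*z**2/4 + 13*z/2 + 3/2 and v = exp(-z) — it is the derivative of the product u*v.
Check: d/dz[(5*z**2 + 26*z + 6)*exp(-z)/4] = (-5*z**2 - 16*z + 20)*exp(-z)/4, which equals f(z).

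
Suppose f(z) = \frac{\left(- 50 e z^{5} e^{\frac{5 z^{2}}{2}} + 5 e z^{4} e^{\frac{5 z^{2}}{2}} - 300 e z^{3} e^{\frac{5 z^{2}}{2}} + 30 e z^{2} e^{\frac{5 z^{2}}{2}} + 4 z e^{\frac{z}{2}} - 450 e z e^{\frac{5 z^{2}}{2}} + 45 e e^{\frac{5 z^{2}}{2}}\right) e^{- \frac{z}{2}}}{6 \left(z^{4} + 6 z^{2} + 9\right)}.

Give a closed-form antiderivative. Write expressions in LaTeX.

An antiderivative is F(z) = - \frac{5 e e^{- \frac{z}{2}} e^{\frac{5 z^{2}}{2}}}{3} - \frac{1}{3 z^{2} + 9}.

Check any antiderivative F(z) by computing F'(z) and comparing it with f(z).
Check: d/dz[- \frac{5 e e^{- \frac{z}{2}} e^{\frac{5 z^{2}}{2}}}{3} - \frac{1}{3 z^{2} + 9}] = \frac{- 50 e z^{5} e^{\frac{5 z^{2}}{2}} + 5 e z^{4} e^{\frac{5 z^{2}}{2}} - 300 e z^{3} e^{\frac{5 z^{2}}{2}} + 30 e z^{2} e^{\frac{5 z^{2}}{2}} + 4 z e^{\frac{z}{2}} - 450 e z e^{\frac{5 z^{2}}{2}} + 45 e e^{\frac{5 z^{2}}{2}}}{6 z^{4} e^{\frac{z}{2}} + 36 z^{2} e^{\frac{z}{2}} + 54 e^{\frac{z}{2}}}, which equals f(z).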